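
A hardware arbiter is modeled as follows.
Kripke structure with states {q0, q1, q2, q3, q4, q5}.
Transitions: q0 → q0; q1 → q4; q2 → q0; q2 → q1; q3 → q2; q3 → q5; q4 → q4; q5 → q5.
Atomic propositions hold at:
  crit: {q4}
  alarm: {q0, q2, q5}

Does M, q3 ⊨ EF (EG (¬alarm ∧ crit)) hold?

Yes

Sat(¬alarm) = {q1, q3, q4}
Sat(¬alarm ∧ crit) = {q4}
EG (¬alarm ∧ crit): greatest fixpoint, start Z0 = {q4}, keep only states in Sat with some successor in Z. Already a fixed point.
Sat(EG (¬alarm ∧ crit)) = {q4}
EF (EG (¬alarm ∧ crit)): least fixpoint, start Z0 = {q4}, add states with some successor in Z. Z1 = {q1, q4}; Z2 = {q1, q2, q4}; Z3 = {q1, q2, q3, q4}; fixed.
Sat(EF (EG (¬alarm ∧ crit))) = {q1, q2, q3, q4}
q3 ∈ Sat(EF (EG (¬alarm ∧ crit))) = {q1, q2, q3, q4}, so the formula holds at q3.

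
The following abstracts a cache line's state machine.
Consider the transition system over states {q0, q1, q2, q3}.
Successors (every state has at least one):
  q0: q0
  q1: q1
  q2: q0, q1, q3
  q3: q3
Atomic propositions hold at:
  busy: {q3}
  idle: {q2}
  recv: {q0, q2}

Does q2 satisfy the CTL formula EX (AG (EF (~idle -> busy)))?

Yes

Sat(~idle) = {q0, q1, q3}
Sat(~idle -> busy) = {q2, q3}
EF (~idle -> busy): least fixpoint, start Z0 = {q2, q3}, add states with some successor in Z. Already a fixed point.
Sat(EF (~idle -> busy)) = {q2, q3}
AG (EF (~idle -> busy)): greatest fixpoint, start Z0 = {q2, q3}, keep only states in Sat with every successor in Z. Z1 = {q3}; fixed.
Sat(AG (EF (~idle -> busy))) = {q3}
Sat(EX (AG (EF (~idle -> busy)))) = {s : some successor in {q3}} = {q2, q3}
q2 ∈ Sat(EX (AG (EF (~idle -> busy)))) = {q2, q3}, so the formula holds at q2.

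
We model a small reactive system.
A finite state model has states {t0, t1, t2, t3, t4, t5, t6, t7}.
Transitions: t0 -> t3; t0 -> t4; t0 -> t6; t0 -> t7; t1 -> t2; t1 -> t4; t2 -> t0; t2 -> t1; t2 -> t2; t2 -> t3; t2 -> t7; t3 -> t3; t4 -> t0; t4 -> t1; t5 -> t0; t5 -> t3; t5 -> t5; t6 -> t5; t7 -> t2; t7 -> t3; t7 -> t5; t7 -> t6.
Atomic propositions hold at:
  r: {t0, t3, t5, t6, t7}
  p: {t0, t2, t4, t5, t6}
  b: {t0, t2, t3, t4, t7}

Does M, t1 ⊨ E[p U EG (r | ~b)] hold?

Sat(~b) = {t1, t5, t6}
Sat(r | ~b) = {t0, t1, t3, t5, t6, t7}
EG (r | ~b): greatest fixpoint, start Z0 = {t0, t1, t3, t5, t6, t7}, keep only states in Sat with some successor in Z. Z1 = {t0, t3, t5, t6, t7}; fixed.
Sat(EG (r | ~b)) = {t0, t3, t5, t6, t7}
E[p U EG (r | ~b)]: least fixpoint, start Z0 = Sat(EG (r | ~b)) = {t0, t3, t5, t6, t7}, add states in Sat(p) with some successor in Z. Z1 = {t0, t2, t3, t4, t5, t6, t7}; fixed.
Sat(E[p U EG (r | ~b)]) = {t0, t2, t3, t4, t5, t6, t7}
t1 ∉ Sat(E[p U EG (r | ~b)]) = {t0, t2, t3, t4, t5, t6, t7}, so the formula does not hold at t1.

No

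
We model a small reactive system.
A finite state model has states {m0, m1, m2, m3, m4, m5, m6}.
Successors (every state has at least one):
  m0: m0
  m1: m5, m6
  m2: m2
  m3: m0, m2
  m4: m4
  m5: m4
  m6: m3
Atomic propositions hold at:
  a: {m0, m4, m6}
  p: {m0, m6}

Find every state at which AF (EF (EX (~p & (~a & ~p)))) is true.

{m1, m2, m3, m6}

Sat(~p) = {m1, m2, m3, m4, m5}
Sat(~a) = {m1, m2, m3, m5}
Sat(~a & ~p) = {m1, m2, m3, m5}
Sat(~p & (~a & ~p)) = {m1, m2, m3, m5}
Sat(EX (~p & (~a & ~p))) = {s : some successor in {m1, m2, m3, m5}} = {m1, m2, m3, m6}
EF (EX (~p & (~a & ~p))): least fixpoint, start Z0 = {m1, m2, m3, m6}, add states with some successor in Z. Already a fixed point.
Sat(EF (EX (~p & (~a & ~p)))) = {m1, m2, m3, m6}
AF (EF (EX (~p & (~a & ~p)))): least fixpoint, start Z0 = {m1, m2, m3, m6}, add states with every successor in Z. Already a fixed point.
Sat(AF (EF (EX (~p & (~a & ~p))))) = {m1, m2, m3, m6}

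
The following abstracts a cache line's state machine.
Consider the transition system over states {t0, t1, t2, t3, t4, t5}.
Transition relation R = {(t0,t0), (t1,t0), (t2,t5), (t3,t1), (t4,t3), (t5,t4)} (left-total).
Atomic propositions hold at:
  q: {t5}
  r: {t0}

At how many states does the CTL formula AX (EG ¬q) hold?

5

Sat(¬q) = {t0, t1, t2, t3, t4}
EG ¬q: greatest fixpoint, start Z0 = {t0, t1, t2, t3, t4}, keep only states in Sat with some successor in Z. Z1 = {t0, t1, t3, t4}; fixed.
Sat(EG ¬q) = {t0, t1, t3, t4}
Sat(AX (EG ¬q)) = {s : every successor in {t0, t1, t3, t4}} = {t0, t1, t3, t4, t5}
|Sat(AX (EG ¬q))| = |{t0, t1, t3, t4, t5}| = 5.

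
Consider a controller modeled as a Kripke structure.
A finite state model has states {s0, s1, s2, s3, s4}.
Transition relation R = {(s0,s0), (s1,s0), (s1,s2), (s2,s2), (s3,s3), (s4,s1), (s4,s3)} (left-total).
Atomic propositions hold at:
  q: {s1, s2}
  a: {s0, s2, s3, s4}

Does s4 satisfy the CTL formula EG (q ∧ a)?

Sat(q ∧ a) = {s2}
EG (q ∧ a): greatest fixpoint, start Z0 = {s2}, keep only states in Sat with some successor in Z. Already a fixed point.
Sat(EG (q ∧ a)) = {s2}
s4 ∉ Sat(EG (q ∧ a)) = {s2}, so the formula does not hold at s4.

No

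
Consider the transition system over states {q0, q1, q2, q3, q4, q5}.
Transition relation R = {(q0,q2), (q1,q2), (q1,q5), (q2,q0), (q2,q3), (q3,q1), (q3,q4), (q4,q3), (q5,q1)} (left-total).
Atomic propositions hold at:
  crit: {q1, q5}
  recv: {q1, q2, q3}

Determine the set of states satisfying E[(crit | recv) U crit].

Sat(crit | recv) = {q1, q2, q3, q5}
E[(crit | recv) U crit]: least fixpoint, start Z0 = Sat(crit) = {q1, q5}, add states in Sat(crit | recv) with some successor in Z. Z1 = {q1, q3, q5}; Z2 = {q1, q2, q3, q5}; fixed.
Sat(E[(crit | recv) U crit]) = {q1, q2, q3, q5}

{q1, q2, q3, q5}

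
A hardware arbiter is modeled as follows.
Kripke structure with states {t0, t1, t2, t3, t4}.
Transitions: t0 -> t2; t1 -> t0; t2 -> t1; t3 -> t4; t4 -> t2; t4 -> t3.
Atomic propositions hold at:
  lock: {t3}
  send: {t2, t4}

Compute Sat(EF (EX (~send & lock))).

{t3, t4}

Sat(~send) = {t0, t1, t3}
Sat(~send & lock) = {t3}
Sat(EX (~send & lock)) = {s : some successor in {t3}} = {t4}
EF (EX (~send & lock)): least fixpoint, start Z0 = {t4}, add states with some successor in Z. Z1 = {t3, t4}; fixed.
Sat(EF (EX (~send & lock))) = {t3, t4}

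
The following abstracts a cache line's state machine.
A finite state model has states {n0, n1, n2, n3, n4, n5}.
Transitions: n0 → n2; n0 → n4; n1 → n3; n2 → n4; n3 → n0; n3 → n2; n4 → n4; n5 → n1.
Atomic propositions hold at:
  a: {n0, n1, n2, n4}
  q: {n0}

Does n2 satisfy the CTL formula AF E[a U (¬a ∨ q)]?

Sat(¬a) = {n3, n5}
Sat(¬a ∨ q) = {n0, n3, n5}
E[a U (¬a ∨ q)]: least fixpoint, start Z0 = Sat((¬a ∨ q)) = {n0, n3, n5}, add states in Sat(a) with some successor in Z. Z1 = {n0, n1, n3, n5}; fixed.
Sat(E[a U (¬a ∨ q)]) = {n0, n1, n3, n5}
AF E[a U (¬a ∨ q)]: least fixpoint, start Z0 = {n0, n1, n3, n5}, add states with every successor in Z. Already a fixed point.
Sat(AF E[a U (¬a ∨ q)]) = {n0, n1, n3, n5}
n2 ∉ Sat(AF E[a U (¬a ∨ q)]) = {n0, n1, n3, n5}, so the formula does not hold at n2.

No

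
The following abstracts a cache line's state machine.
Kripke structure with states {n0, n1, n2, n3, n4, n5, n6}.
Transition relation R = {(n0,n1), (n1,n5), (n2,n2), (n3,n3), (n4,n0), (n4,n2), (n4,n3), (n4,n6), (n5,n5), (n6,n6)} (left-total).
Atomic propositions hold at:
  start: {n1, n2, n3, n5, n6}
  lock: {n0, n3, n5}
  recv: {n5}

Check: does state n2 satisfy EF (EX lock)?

No

Sat(EX lock) = {s : some successor in {n0, n3, n5}} = {n1, n3, n4, n5}
EF (EX lock): least fixpoint, start Z0 = {n1, n3, n4, n5}, add states with some successor in Z. Z1 = {n0, n1, n3, n4, n5}; fixed.
Sat(EF (EX lock)) = {n0, n1, n3, n4, n5}
n2 ∉ Sat(EF (EX lock)) = {n0, n1, n3, n4, n5}, so the formula does not hold at n2.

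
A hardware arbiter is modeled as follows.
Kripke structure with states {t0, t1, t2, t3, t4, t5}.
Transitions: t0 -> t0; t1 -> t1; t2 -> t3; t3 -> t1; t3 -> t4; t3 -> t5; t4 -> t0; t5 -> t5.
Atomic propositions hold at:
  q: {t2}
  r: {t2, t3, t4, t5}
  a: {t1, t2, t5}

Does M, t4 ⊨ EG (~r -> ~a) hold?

Yes

Sat(~r) = {t0, t1}
Sat(~a) = {t0, t3, t4}
Sat(~r -> ~a) = {t0, t2, t3, t4, t5}
EG (~r -> ~a): greatest fixpoint, start Z0 = {t0, t2, t3, t4, t5}, keep only states in Sat with some successor in Z. Already a fixed point.
Sat(EG (~r -> ~a)) = {t0, t2, t3, t4, t5}
t4 ∈ Sat(EG (~r -> ~a)) = {t0, t2, t3, t4, t5}, so the formula holds at t4.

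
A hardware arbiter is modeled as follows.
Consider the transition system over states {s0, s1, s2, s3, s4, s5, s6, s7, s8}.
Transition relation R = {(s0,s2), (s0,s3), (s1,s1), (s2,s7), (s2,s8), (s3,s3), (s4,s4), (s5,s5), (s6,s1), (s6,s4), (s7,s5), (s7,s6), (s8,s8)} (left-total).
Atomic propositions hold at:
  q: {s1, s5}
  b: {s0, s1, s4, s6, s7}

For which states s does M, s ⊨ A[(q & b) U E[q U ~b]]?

Sat(q & b) = {s1}
Sat(~b) = {s2, s3, s5, s8}
E[q U ~b]: least fixpoint, start Z0 = Sat(~b) = {s2, s3, s5, s8}, add states in Sat(q) with some successor in Z. Already a fixed point.
Sat(E[q U ~b]) = {s2, s3, s5, s8}
A[(q & b) U E[q U ~b]]: least fixpoint, start Z0 = Sat(E[q U ~b]) = {s2, s3, s5, s8}, add states in Sat(q & b) with every successor in Z. Already a fixed point.
Sat(A[(q & b) U E[q U ~b]]) = {s2, s3, s5, s8}

{s2, s3, s5, s8}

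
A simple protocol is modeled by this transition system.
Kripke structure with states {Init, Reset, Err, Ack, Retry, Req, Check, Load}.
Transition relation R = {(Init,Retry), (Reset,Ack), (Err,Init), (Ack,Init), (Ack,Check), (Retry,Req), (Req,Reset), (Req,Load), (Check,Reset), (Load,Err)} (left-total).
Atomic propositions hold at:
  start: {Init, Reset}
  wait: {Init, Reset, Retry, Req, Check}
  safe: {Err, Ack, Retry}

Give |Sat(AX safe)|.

3

Sat(AX safe) = {s : every successor in {Err, Ack, Retry}} = {Init, Reset, Load}
|Sat(AX safe)| = |{Init, Reset, Load}| = 3.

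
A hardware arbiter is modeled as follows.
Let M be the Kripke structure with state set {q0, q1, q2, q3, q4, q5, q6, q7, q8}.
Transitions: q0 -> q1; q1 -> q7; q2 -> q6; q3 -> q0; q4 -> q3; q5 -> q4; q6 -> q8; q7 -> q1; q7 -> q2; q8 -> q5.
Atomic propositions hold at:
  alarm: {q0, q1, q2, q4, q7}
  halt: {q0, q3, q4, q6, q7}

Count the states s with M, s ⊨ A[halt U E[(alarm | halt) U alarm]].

Sat(alarm | halt) = {q0, q1, q2, q3, q4, q6, q7}
E[(alarm | halt) U alarm]: least fixpoint, start Z0 = Sat(alarm) = {q0, q1, q2, q4, q7}, add states in Sat(alarm | halt) with some successor in Z. Z1 = {q0, q1, q2, q3, q4, q7}; fixed.
Sat(E[(alarm | halt) U alarm]) = {q0, q1, q2, q3, q4, q7}
A[halt U E[(alarm | halt) U alarm]]: least fixpoint, start Z0 = Sat(E[(alarm | halt) U alarm]) = {q0, q1, q2, q3, q4, q7}, add states in Sat(halt) with every successor in Z. Already a fixed point.
Sat(A[halt U E[(alarm | halt) U alarm]]) = {q0, q1, q2, q3, q4, q7}
|Sat(A[halt U E[(alarm | halt) U alarm]])| = |{q0, q1, q2, q3, q4, q7}| = 6.

6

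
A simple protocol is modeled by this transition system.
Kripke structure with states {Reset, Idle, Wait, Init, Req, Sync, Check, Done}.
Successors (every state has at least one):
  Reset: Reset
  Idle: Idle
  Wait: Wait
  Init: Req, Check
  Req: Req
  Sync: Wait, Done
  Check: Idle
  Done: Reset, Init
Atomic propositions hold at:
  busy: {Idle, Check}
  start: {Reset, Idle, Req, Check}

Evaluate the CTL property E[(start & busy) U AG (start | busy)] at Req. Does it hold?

Sat(start & busy) = {Idle, Check}
Sat(start | busy) = {Reset, Idle, Req, Check}
AG (start | busy): greatest fixpoint, start Z0 = {Reset, Idle, Req, Check}, keep only states in Sat with every successor in Z. Already a fixed point.
Sat(AG (start | busy)) = {Reset, Idle, Req, Check}
E[(start & busy) U AG (start | busy)]: least fixpoint, start Z0 = Sat(AG (start | busy)) = {Reset, Idle, Req, Check}, add states in Sat(start & busy) with some successor in Z. Already a fixed point.
Sat(E[(start & busy) U AG (start | busy)]) = {Reset, Idle, Req, Check}
Req ∈ Sat(E[(start & busy) U AG (start | busy)]) = {Reset, Idle, Req, Check}, so the formula holds at Req.

Yes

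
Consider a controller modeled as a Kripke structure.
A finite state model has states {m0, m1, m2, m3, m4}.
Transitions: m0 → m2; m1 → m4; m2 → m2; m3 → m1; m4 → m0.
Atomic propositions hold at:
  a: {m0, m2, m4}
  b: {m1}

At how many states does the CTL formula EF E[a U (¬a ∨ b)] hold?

Sat(¬a) = {m1, m3}
Sat(¬a ∨ b) = {m1, m3}
E[a U (¬a ∨ b)]: least fixpoint, start Z0 = Sat((¬a ∨ b)) = {m1, m3}, add states in Sat(a) with some successor in Z. Already a fixed point.
Sat(E[a U (¬a ∨ b)]) = {m1, m3}
EF E[a U (¬a ∨ b)]: least fixpoint, start Z0 = {m1, m3}, add states with some successor in Z. Already a fixed point.
Sat(EF E[a U (¬a ∨ b)]) = {m1, m3}
|Sat(EF E[a U (¬a ∨ b)])| = |{m1, m3}| = 2.

2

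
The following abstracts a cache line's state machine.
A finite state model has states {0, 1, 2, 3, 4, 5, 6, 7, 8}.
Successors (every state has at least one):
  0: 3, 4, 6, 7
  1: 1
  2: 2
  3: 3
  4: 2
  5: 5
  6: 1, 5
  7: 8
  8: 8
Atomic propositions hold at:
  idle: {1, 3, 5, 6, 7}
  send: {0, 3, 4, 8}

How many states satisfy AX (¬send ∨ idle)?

6

Sat(¬send) = {1, 2, 5, 6, 7}
Sat(¬send ∨ idle) = {1, 2, 3, 5, 6, 7}
Sat(AX (¬send ∨ idle)) = {s : every successor in {1, 2, 3, 5, 6, 7}} = {1, 2, 3, 4, 5, 6}
|Sat(AX (¬send ∨ idle))| = |{1, 2, 3, 4, 5, 6}| = 6.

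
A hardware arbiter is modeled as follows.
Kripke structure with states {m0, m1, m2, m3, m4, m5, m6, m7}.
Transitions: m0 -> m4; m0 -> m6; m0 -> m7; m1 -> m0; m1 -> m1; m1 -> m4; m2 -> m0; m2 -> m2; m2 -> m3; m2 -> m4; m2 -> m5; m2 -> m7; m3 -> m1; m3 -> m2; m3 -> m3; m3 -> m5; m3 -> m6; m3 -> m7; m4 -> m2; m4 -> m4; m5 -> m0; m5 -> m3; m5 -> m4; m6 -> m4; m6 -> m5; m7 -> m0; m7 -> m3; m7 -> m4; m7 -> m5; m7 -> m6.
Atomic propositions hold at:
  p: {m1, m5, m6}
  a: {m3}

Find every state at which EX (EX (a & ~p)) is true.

Sat(~p) = {m0, m2, m3, m4, m7}
Sat(a & ~p) = {m3}
Sat(EX (a & ~p)) = {s : some successor in {m3}} = {m2, m3, m5, m7}
Sat(EX (EX (a & ~p))) = {s : some successor in {m2, m3, m5, m7}} = {m0, m2, m3, m4, m5, m6, m7}

{m0, m2, m3, m4, m5, m6, m7}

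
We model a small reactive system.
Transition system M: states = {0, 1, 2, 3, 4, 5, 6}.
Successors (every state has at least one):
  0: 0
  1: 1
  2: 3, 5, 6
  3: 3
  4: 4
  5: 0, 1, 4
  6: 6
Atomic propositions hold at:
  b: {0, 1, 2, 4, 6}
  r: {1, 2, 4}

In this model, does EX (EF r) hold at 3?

EF r: least fixpoint, start Z0 = {1, 2, 4}, add states with some successor in Z. Z1 = {1, 2, 4, 5}; fixed.
Sat(EF r) = {1, 2, 4, 5}
Sat(EX (EF r)) = {s : some successor in {1, 2, 4, 5}} = {1, 2, 4, 5}
3 ∉ Sat(EX (EF r)) = {1, 2, 4, 5}, so the formula does not hold at 3.

No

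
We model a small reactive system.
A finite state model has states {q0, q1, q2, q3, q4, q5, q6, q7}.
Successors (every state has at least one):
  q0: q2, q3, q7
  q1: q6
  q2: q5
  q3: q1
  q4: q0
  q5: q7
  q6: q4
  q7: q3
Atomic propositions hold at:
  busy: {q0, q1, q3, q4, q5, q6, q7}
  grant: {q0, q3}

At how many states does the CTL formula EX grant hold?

Sat(EX grant) = {s : some successor in {q0, q3}} = {q0, q4, q7}
|Sat(EX grant)| = |{q0, q4, q7}| = 3.

3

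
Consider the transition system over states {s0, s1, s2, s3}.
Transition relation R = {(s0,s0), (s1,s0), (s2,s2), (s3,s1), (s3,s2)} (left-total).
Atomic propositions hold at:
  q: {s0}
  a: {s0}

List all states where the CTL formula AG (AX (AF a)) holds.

AF a: least fixpoint, start Z0 = {s0}, add states with every successor in Z. Z1 = {s0, s1}; fixed.
Sat(AF a) = {s0, s1}
Sat(AX (AF a)) = {s : every successor in {s0, s1}} = {s0, s1}
AG (AX (AF a)): greatest fixpoint, start Z0 = {s0, s1}, keep only states in Sat with every successor in Z. Already a fixed point.
Sat(AG (AX (AF a))) = {s0, s1}

{s0, s1}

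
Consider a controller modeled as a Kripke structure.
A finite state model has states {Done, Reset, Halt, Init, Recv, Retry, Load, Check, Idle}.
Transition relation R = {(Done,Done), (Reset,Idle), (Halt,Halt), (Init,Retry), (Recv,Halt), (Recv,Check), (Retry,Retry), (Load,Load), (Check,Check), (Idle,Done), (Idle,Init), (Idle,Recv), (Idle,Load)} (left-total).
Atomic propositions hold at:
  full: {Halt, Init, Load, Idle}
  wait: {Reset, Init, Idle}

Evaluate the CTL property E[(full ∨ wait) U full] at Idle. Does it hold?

Yes

Sat(full ∨ wait) = {Reset, Halt, Init, Load, Idle}
E[(full ∨ wait) U full]: least fixpoint, start Z0 = Sat(full) = {Halt, Init, Load, Idle}, add states in Sat(full ∨ wait) with some successor in Z. Z1 = {Reset, Halt, Init, Load, Idle}; fixed.
Sat(E[(full ∨ wait) U full]) = {Reset, Halt, Init, Load, Idle}
Idle ∈ Sat(E[(full ∨ wait) U full]) = {Reset, Halt, Init, Load, Idle}, so the formula holds at Idle.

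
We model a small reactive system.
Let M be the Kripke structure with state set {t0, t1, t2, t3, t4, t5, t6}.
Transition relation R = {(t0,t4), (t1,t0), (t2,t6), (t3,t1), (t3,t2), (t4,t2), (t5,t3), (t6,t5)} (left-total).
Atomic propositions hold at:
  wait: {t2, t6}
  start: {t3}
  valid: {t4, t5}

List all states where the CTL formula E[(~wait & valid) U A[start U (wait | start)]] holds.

{t2, t3, t4, t5, t6}

Sat(~wait) = {t0, t1, t3, t4, t5}
Sat(~wait & valid) = {t4, t5}
Sat(wait | start) = {t2, t3, t6}
A[start U (wait | start)]: least fixpoint, start Z0 = Sat((wait | start)) = {t2, t3, t6}, add states in Sat(start) with every successor in Z. Already a fixed point.
Sat(A[start U (wait | start)]) = {t2, t3, t6}
E[(~wait & valid) U A[start U (wait | start)]]: least fixpoint, start Z0 = Sat(A[start U (wait | start)]) = {t2, t3, t6}, add states in Sat(~wait & valid) with some successor in Z. Z1 = {t2, t3, t4, t5, t6}; fixed.
Sat(E[(~wait & valid) U A[start U (wait | start)]]) = {t2, t3, t4, t5, t6}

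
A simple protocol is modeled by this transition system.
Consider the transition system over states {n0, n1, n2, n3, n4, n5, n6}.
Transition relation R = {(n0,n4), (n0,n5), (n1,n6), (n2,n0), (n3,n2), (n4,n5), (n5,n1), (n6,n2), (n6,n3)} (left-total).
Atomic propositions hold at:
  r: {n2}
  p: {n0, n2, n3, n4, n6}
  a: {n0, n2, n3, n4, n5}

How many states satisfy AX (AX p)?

4

Sat(AX p) = {s : every successor in {n0, n2, n3, n4, n6}} = {n1, n2, n3, n6}
Sat(AX (AX p)) = {s : every successor in {n1, n2, n3, n6}} = {n1, n3, n5, n6}
|Sat(AX (AX p))| = |{n1, n3, n5, n6}| = 4.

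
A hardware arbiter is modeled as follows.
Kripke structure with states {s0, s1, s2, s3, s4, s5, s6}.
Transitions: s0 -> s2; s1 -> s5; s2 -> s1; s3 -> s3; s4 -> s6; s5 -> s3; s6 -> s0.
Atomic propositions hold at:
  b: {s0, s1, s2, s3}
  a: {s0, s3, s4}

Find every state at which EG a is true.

EG a: greatest fixpoint, start Z0 = {s0, s3, s4}, keep only states in Sat with some successor in Z. Z1 = {s3}; fixed.
Sat(EG a) = {s3}

{s3}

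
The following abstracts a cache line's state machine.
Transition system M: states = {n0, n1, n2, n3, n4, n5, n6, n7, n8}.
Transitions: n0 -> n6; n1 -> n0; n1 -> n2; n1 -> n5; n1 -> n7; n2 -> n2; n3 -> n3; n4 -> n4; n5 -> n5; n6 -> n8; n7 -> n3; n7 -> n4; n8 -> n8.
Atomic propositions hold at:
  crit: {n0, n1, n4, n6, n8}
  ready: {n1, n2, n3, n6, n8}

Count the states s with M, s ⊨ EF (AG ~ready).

Sat(~ready) = {n0, n4, n5, n7}
AG ~ready: greatest fixpoint, start Z0 = {n0, n4, n5, n7}, keep only states in Sat with every successor in Z. Z1 = {n4, n5}; fixed.
Sat(AG ~ready) = {n4, n5}
EF (AG ~ready): least fixpoint, start Z0 = {n4, n5}, add states with some successor in Z. Z1 = {n1, n4, n5, n7}; fixed.
Sat(EF (AG ~ready)) = {n1, n4, n5, n7}
|Sat(EF (AG ~ready))| = |{n1, n4, n5, n7}| = 4.

4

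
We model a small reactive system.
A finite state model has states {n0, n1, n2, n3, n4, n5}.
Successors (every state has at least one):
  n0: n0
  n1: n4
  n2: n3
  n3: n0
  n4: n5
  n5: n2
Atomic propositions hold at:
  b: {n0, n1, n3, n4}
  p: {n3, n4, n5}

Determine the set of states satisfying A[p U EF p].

{n1, n2, n3, n4, n5}

EF p: least fixpoint, start Z0 = {n3, n4, n5}, add states with some successor in Z. Z1 = {n1, n2, n3, n4, n5}; fixed.
Sat(EF p) = {n1, n2, n3, n4, n5}
A[p U EF p]: least fixpoint, start Z0 = Sat(EF p) = {n1, n2, n3, n4, n5}, add states in Sat(p) with every successor in Z. Already a fixed point.
Sat(A[p U EF p]) = {n1, n2, n3, n4, n5}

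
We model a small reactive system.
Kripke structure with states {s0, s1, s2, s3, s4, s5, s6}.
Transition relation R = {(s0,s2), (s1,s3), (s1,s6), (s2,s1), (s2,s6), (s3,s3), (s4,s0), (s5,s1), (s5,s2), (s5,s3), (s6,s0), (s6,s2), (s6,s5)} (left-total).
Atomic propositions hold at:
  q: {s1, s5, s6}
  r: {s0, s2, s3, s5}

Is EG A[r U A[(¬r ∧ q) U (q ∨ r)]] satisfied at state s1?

Sat(¬r) = {s1, s4, s6}
Sat(¬r ∧ q) = {s1, s6}
Sat(q ∨ r) = {s0, s1, s2, s3, s5, s6}
A[(¬r ∧ q) U (q ∨ r)]: least fixpoint, start Z0 = Sat((q ∨ r)) = {s0, s1, s2, s3, s5, s6}, add states in Sat(¬r ∧ q) with every successor in Z. Already a fixed point.
Sat(A[(¬r ∧ q) U (q ∨ r)]) = {s0, s1, s2, s3, s5, s6}
A[r U A[(¬r ∧ q) U (q ∨ r)]]: least fixpoint, start Z0 = Sat(A[(¬r ∧ q) U (q ∨ r)]) = {s0, s1, s2, s3, s5, s6}, add states in Sat(r) with every successor in Z. Already a fixed point.
Sat(A[r U A[(¬r ∧ q) U (q ∨ r)]]) = {s0, s1, s2, s3, s5, s6}
EG A[r U A[(¬r ∧ q) U (q ∨ r)]]: greatest fixpoint, start Z0 = {s0, s1, s2, s3, s5, s6}, keep only states in Sat with some successor in Z. Already a fixed point.
Sat(EG A[r U A[(¬r ∧ q) U (q ∨ r)]]) = {s0, s1, s2, s3, s5, s6}
s1 ∈ Sat(EG A[r U A[(¬r ∧ q) U (q ∨ r)]]) = {s0, s1, s2, s3, s5, s6}, so the formula holds at s1.

Yes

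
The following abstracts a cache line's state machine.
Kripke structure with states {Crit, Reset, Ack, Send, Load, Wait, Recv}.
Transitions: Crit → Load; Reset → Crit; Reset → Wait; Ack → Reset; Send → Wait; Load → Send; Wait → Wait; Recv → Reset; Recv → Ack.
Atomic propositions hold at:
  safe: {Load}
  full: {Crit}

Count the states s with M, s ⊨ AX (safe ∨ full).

Sat(safe ∨ full) = {Crit, Load}
Sat(AX (safe ∨ full)) = {s : every successor in {Crit, Load}} = {Crit}
|Sat(AX (safe ∨ full))| = |{Crit}| = 1.

1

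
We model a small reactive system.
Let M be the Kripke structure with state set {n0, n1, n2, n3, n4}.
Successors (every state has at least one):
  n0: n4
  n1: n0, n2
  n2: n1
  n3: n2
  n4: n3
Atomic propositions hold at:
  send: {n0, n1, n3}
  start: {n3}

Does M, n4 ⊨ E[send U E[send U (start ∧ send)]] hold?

Sat(start ∧ send) = {n3}
E[send U (start ∧ send)]: least fixpoint, start Z0 = Sat((start ∧ send)) = {n3}, add states in Sat(send) with some successor in Z. Already a fixed point.
Sat(E[send U (start ∧ send)]) = {n3}
E[send U E[send U (start ∧ send)]]: least fixpoint, start Z0 = Sat(E[send U (start ∧ send)]) = {n3}, add states in Sat(send) with some successor in Z. Already a fixed point.
Sat(E[send U E[send U (start ∧ send)]]) = {n3}
n4 ∉ Sat(E[send U E[send U (start ∧ send)]]) = {n3}, so the formula does not hold at n4.

No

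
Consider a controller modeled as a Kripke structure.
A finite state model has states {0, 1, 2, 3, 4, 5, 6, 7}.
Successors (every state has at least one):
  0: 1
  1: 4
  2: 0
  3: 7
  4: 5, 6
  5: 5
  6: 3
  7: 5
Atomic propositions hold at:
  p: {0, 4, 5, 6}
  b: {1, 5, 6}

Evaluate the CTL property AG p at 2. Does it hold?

AG p: greatest fixpoint, start Z0 = {0, 4, 5, 6}, keep only states in Sat with every successor in Z. Z1 = {4, 5}; Z2 = {5}; fixed.
Sat(AG p) = {5}
2 ∉ Sat(AG p) = {5}, so the formula does not hold at 2.

No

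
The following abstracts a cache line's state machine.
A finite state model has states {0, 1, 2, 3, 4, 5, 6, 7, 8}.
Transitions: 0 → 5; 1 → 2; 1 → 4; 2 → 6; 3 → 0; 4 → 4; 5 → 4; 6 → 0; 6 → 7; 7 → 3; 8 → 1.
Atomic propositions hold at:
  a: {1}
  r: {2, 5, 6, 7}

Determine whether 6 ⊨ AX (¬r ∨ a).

No

Sat(¬r) = {0, 1, 3, 4, 8}
Sat(¬r ∨ a) = {0, 1, 3, 4, 8}
Sat(AX (¬r ∨ a)) = {s : every successor in {0, 1, 3, 4, 8}} = {3, 4, 5, 7, 8}
6 ∉ Sat(AX (¬r ∨ a)) = {3, 4, 5, 7, 8}, so the formula does not hold at 6.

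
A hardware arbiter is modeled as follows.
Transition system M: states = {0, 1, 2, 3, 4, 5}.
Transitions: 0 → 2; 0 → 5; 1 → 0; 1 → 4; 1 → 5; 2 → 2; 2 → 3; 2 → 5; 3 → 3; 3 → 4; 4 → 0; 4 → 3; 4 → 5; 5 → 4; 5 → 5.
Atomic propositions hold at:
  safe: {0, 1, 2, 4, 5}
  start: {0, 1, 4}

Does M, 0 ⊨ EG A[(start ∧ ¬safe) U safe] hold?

Yes

Sat(¬safe) = {3}
Sat(start ∧ ¬safe) = ∅
A[(start ∧ ¬safe) U safe]: least fixpoint, start Z0 = Sat(safe) = {0, 1, 2, 4, 5}, add states in Sat(start ∧ ¬safe) with every successor in Z. Already a fixed point.
Sat(A[(start ∧ ¬safe) U safe]) = {0, 1, 2, 4, 5}
EG A[(start ∧ ¬safe) U safe]: greatest fixpoint, start Z0 = {0, 1, 2, 4, 5}, keep only states in Sat with some successor in Z. Already a fixed point.
Sat(EG A[(start ∧ ¬safe) U safe]) = {0, 1, 2, 4, 5}
0 ∈ Sat(EG A[(start ∧ ¬safe) U safe]) = {0, 1, 2, 4, 5}, so the formula holds at 0.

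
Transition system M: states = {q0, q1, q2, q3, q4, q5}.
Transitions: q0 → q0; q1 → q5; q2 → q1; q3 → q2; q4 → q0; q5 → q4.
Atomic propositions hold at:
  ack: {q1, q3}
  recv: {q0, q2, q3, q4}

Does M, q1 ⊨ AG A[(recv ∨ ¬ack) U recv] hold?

No

Sat(¬ack) = {q0, q2, q4, q5}
Sat(recv ∨ ¬ack) = {q0, q2, q3, q4, q5}
A[(recv ∨ ¬ack) U recv]: least fixpoint, start Z0 = Sat(recv) = {q0, q2, q3, q4}, add states in Sat(recv ∨ ¬ack) with every successor in Z. Z1 = {q0, q2, q3, q4, q5}; fixed.
Sat(A[(recv ∨ ¬ack) U recv]) = {q0, q2, q3, q4, q5}
AG A[(recv ∨ ¬ack) U recv]: greatest fixpoint, start Z0 = {q0, q2, q3, q4, q5}, keep only states in Sat with every successor in Z. Z1 = {q0, q3, q4, q5}; Z2 = {q0, q4, q5}; fixed.
Sat(AG A[(recv ∨ ¬ack) U recv]) = {q0, q4, q5}
q1 ∉ Sat(AG A[(recv ∨ ¬ack) U recv]) = {q0, q4, q5}, so the formula does not hold at q1.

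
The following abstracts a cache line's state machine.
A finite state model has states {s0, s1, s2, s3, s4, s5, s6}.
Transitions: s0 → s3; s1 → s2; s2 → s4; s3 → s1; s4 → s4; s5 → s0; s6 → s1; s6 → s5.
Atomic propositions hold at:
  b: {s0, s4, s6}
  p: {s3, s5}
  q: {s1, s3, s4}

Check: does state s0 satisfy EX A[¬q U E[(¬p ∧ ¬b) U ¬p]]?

Sat(¬q) = {s0, s2, s5, s6}
Sat(¬p) = {s0, s1, s2, s4, s6}
Sat(¬b) = {s1, s2, s3, s5}
Sat(¬p ∧ ¬b) = {s1, s2}
E[(¬p ∧ ¬b) U ¬p]: least fixpoint, start Z0 = Sat(¬p) = {s0, s1, s2, s4, s6}, add states in Sat(¬p ∧ ¬b) with some successor in Z. Already a fixed point.
Sat(E[(¬p ∧ ¬b) U ¬p]) = {s0, s1, s2, s4, s6}
A[¬q U E[(¬p ∧ ¬b) U ¬p]]: least fixpoint, start Z0 = Sat(E[(¬p ∧ ¬b) U ¬p]) = {s0, s1, s2, s4, s6}, add states in Sat(¬q) with every successor in Z. Z1 = {s0, s1, s2, s4, s5, s6}; fixed.
Sat(A[¬q U E[(¬p ∧ ¬b) U ¬p]]) = {s0, s1, s2, s4, s5, s6}
Sat(EX A[¬q U E[(¬p ∧ ¬b) U ¬p]]) = {s : some successor in {s0, s1, s2, s4, s5, s6}} = {s1, s2, s3, s4, s5, s6}
s0 ∉ Sat(EX A[¬q U E[(¬p ∧ ¬b) U ¬p]]) = {s1, s2, s3, s4, s5, s6}, so the formula does not hold at s0.

No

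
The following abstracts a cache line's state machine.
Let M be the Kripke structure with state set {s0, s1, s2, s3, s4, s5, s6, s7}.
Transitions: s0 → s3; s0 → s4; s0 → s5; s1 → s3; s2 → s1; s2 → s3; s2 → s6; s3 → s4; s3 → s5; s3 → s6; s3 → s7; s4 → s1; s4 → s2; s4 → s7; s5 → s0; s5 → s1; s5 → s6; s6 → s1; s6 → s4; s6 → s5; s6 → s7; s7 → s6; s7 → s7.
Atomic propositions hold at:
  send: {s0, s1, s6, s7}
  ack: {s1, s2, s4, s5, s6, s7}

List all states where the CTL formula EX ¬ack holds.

{s0, s1, s2, s5}

Sat(¬ack) = {s0, s3}
Sat(EX ¬ack) = {s : some successor in {s0, s3}} = {s0, s1, s2, s5}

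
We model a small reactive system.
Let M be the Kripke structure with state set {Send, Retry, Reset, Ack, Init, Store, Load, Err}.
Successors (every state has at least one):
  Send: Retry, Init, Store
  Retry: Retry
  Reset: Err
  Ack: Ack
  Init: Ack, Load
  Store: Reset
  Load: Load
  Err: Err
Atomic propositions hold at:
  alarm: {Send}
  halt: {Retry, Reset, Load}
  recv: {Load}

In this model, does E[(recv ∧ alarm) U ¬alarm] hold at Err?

Sat(recv ∧ alarm) = ∅
Sat(¬alarm) = {Retry, Reset, Ack, Init, Store, Load, Err}
E[(recv ∧ alarm) U ¬alarm]: least fixpoint, start Z0 = Sat(¬alarm) = {Retry, Reset, Ack, Init, Store, Load, Err}, add states in Sat(recv ∧ alarm) with some successor in Z. Already a fixed point.
Sat(E[(recv ∧ alarm) U ¬alarm]) = {Retry, Reset, Ack, Init, Store, Load, Err}
Err ∈ Sat(E[(recv ∧ alarm) U ¬alarm]) = {Retry, Reset, Ack, Init, Store, Load, Err}, so the formula holds at Err.

Yes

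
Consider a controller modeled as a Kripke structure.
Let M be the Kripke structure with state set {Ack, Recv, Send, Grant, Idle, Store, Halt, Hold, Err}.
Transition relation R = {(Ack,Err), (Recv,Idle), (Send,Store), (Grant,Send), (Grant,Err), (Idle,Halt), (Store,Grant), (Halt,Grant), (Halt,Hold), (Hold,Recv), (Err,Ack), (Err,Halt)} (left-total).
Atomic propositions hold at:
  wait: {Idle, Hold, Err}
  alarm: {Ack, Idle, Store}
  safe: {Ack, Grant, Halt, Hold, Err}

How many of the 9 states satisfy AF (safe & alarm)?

1

Sat(safe & alarm) = {Ack}
AF (safe & alarm): least fixpoint, start Z0 = {Ack}, add states with every successor in Z. Already a fixed point.
Sat(AF (safe & alarm)) = {Ack}
|Sat(AF (safe & alarm))| = |{Ack}| = 1.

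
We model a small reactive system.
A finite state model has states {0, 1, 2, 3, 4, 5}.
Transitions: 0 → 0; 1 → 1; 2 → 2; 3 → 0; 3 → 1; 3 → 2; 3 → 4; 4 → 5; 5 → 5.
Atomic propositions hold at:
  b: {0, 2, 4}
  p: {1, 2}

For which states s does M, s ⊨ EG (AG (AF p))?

AF p: least fixpoint, start Z0 = {1, 2}, add states with every successor in Z. Already a fixed point.
Sat(AF p) = {1, 2}
AG (AF p): greatest fixpoint, start Z0 = {1, 2}, keep only states in Sat with every successor in Z. Already a fixed point.
Sat(AG (AF p)) = {1, 2}
EG (AG (AF p)): greatest fixpoint, start Z0 = {1, 2}, keep only states in Sat with some successor in Z. Already a fixed point.
Sat(EG (AG (AF p))) = {1, 2}

{1, 2}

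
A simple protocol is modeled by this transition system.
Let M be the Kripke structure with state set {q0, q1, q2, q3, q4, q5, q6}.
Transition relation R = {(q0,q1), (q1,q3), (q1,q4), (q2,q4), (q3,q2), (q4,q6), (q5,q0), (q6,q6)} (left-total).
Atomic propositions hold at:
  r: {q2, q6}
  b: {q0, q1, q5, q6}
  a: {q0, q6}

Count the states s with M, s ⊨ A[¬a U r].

Sat(¬a) = {q1, q2, q3, q4, q5}
A[¬a U r]: least fixpoint, start Z0 = Sat(r) = {q2, q6}, add states in Sat(¬a) with every successor in Z. Z1 = {q2, q3, q4, q6}; Z2 = {q1, q2, q3, q4, q6}; fixed.
Sat(A[¬a U r]) = {q1, q2, q3, q4, q6}
|Sat(A[¬a U r])| = |{q1, q2, q3, q4, q6}| = 5.

5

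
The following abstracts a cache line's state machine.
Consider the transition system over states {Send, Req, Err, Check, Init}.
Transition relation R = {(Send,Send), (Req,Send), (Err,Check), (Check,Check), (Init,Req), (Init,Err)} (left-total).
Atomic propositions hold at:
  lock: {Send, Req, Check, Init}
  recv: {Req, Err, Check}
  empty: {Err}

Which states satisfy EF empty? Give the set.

EF empty: least fixpoint, start Z0 = {Err}, add states with some successor in Z. Z1 = {Err, Init}; fixed.
Sat(EF empty) = {Err, Init}

{Err, Init}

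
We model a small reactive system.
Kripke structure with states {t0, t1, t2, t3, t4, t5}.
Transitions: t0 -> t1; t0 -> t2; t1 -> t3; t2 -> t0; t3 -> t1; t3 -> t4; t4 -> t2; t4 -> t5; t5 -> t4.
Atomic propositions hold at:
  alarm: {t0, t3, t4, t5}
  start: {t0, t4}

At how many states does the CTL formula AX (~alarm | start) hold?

4

Sat(~alarm) = {t1, t2}
Sat(~alarm | start) = {t0, t1, t2, t4}
Sat(AX (~alarm | start)) = {s : every successor in {t0, t1, t2, t4}} = {t0, t2, t3, t5}
|Sat(AX (~alarm | start))| = |{t0, t2, t3, t5}| = 4.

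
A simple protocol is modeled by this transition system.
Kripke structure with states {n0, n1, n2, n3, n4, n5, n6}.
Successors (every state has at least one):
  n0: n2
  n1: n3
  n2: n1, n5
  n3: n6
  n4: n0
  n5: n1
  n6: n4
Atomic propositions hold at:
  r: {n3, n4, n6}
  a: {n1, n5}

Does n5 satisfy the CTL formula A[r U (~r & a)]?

Yes

Sat(~r) = {n0, n1, n2, n5}
Sat(~r & a) = {n1, n5}
A[r U (~r & a)]: least fixpoint, start Z0 = Sat((~r & a)) = {n1, n5}, add states in Sat(r) with every successor in Z. Already a fixed point.
Sat(A[r U (~r & a)]) = {n1, n5}
n5 ∈ Sat(A[r U (~r & a)]) = {n1, n5}, so the formula holds at n5.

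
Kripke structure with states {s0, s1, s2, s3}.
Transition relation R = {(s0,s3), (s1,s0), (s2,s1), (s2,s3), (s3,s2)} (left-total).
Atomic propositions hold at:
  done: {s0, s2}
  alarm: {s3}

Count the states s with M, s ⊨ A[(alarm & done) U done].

2

Sat(alarm & done) = ∅
A[(alarm & done) U done]: least fixpoint, start Z0 = Sat(done) = {s0, s2}, add states in Sat(alarm & done) with every successor in Z. Already a fixed point.
Sat(A[(alarm & done) U done]) = {s0, s2}
|Sat(A[(alarm & done) U done])| = |{s0, s2}| = 2.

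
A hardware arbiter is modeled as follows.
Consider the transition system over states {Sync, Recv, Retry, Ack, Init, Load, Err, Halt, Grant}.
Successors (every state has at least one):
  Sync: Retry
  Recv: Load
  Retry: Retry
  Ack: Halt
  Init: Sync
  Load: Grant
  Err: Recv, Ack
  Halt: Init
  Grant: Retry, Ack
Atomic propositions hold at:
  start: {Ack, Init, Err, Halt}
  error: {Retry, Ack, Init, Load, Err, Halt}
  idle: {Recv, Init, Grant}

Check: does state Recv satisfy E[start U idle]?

E[start U idle]: least fixpoint, start Z0 = Sat(idle) = {Recv, Init, Grant}, add states in Sat(start) with some successor in Z. Z1 = {Recv, Init, Err, Halt, Grant}; Z2 = {Recv, Ack, Init, Err, Halt, Grant}; fixed.
Sat(E[start U idle]) = {Recv, Ack, Init, Err, Halt, Grant}
Recv ∈ Sat(E[start U idle]) = {Recv, Ack, Init, Err, Halt, Grant}, so the formula holds at Recv.

Yes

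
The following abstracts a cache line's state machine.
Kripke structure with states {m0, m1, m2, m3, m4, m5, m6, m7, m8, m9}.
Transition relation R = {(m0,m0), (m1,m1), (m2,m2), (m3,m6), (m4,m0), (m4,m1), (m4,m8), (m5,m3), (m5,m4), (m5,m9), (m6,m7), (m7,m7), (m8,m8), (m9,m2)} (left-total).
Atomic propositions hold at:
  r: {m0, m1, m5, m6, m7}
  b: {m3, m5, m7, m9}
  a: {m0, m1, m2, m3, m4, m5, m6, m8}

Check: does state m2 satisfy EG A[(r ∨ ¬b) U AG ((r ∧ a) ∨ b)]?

Sat(¬b) = {m0, m1, m2, m4, m6, m8}
Sat(r ∨ ¬b) = {m0, m1, m2, m4, m5, m6, m7, m8}
Sat(r ∧ a) = {m0, m1, m5, m6}
Sat((r ∧ a) ∨ b) = {m0, m1, m3, m5, m6, m7, m9}
AG ((r ∧ a) ∨ b): greatest fixpoint, start Z0 = {m0, m1, m3, m5, m6, m7, m9}, keep only states in Sat with every successor in Z. Z1 = {m0, m1, m3, m6, m7}; fixed.
Sat(AG ((r ∧ a) ∨ b)) = {m0, m1, m3, m6, m7}
A[(r ∨ ¬b) U AG ((r ∧ a) ∨ b)]: least fixpoint, start Z0 = Sat(AG ((r ∧ a) ∨ b)) = {m0, m1, m3, m6, m7}, add states in Sat(r ∨ ¬b) with every successor in Z. Already a fixed point.
Sat(A[(r ∨ ¬b) U AG ((r ∧ a) ∨ b)]) = {m0, m1, m3, m6, m7}
EG A[(r ∨ ¬b) U AG ((r ∧ a) ∨ b)]: greatest fixpoint, start Z0 = {m0, m1, m3, m6, m7}, keep only states in Sat with some successor in Z. Already a fixed point.
Sat(EG A[(r ∨ ¬b) U AG ((r ∧ a) ∨ b)]) = {m0, m1, m3, m6, m7}
m2 ∉ Sat(EG A[(r ∨ ¬b) U AG ((r ∧ a) ∨ b)]) = {m0, m1, m3, m6, m7}, so the formula does not hold at m2.

No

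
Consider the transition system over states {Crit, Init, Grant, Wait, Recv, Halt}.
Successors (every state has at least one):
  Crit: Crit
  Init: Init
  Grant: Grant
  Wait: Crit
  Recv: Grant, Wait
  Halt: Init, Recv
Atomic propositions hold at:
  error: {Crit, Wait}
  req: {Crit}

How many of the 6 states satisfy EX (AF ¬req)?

4

Sat(¬req) = {Init, Grant, Wait, Recv, Halt}
AF ¬req: least fixpoint, start Z0 = {Init, Grant, Wait, Recv, Halt}, add states with every successor in Z. Already a fixed point.
Sat(AF ¬req) = {Init, Grant, Wait, Recv, Halt}
Sat(EX (AF ¬req)) = {s : some successor in {Init, Grant, Wait, Recv, Halt}} = {Init, Grant, Recv, Halt}
|Sat(EX (AF ¬req))| = |{Init, Grant, Recv, Halt}| = 4.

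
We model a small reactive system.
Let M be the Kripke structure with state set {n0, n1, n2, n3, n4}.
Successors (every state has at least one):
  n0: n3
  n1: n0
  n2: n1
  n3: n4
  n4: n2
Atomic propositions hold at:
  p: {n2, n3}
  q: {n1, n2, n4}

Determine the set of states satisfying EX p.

{n0, n4}

Sat(EX p) = {s : some successor in {n2, n3}} = {n0, n4}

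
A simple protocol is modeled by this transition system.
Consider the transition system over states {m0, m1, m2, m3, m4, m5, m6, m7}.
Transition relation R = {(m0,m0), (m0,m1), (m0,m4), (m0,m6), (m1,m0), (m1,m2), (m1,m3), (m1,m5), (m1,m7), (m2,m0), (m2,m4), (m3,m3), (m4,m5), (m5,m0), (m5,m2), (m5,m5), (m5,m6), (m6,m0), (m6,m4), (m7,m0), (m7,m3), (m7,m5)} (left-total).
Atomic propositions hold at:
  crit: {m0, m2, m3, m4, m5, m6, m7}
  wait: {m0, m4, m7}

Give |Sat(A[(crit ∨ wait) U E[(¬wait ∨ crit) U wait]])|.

Sat(crit ∨ wait) = {m0, m2, m3, m4, m5, m6, m7}
Sat(¬wait) = {m1, m2, m3, m5, m6}
Sat(¬wait ∨ crit) = {m0, m1, m2, m3, m4, m5, m6, m7}
E[(¬wait ∨ crit) U wait]: least fixpoint, start Z0 = Sat(wait) = {m0, m4, m7}, add states in Sat(¬wait ∨ crit) with some successor in Z. Z1 = {m0, m1, m2, m4, m5, m6, m7}; fixed.
Sat(E[(¬wait ∨ crit) U wait]) = {m0, m1, m2, m4, m5, m6, m7}
A[(crit ∨ wait) U E[(¬wait ∨ crit) U wait]]: least fixpoint, start Z0 = Sat(E[(¬wait ∨ crit) U wait]) = {m0, m1, m2, m4, m5, m6, m7}, add states in Sat(crit ∨ wait) with every successor in Z. Already a fixed point.
Sat(A[(crit ∨ wait) U E[(¬wait ∨ crit) U wait]]) = {m0, m1, m2, m4, m5, m6, m7}
|Sat(A[(crit ∨ wait) U E[(¬wait ∨ crit) U wait]])| = |{m0, m1, m2, m4, m5, m6, m7}| = 7.

7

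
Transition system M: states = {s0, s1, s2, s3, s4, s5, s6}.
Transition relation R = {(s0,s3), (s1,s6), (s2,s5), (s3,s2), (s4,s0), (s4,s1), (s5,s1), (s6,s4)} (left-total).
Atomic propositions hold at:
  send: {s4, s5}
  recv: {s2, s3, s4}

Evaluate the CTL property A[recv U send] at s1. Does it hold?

A[recv U send]: least fixpoint, start Z0 = Sat(send) = {s4, s5}, add states in Sat(recv) with every successor in Z. Z1 = {s2, s4, s5}; Z2 = {s2, s3, s4, s5}; fixed.
Sat(A[recv U send]) = {s2, s3, s4, s5}
s1 ∉ Sat(A[recv U send]) = {s2, s3, s4, s5}, so the formula does not hold at s1.

No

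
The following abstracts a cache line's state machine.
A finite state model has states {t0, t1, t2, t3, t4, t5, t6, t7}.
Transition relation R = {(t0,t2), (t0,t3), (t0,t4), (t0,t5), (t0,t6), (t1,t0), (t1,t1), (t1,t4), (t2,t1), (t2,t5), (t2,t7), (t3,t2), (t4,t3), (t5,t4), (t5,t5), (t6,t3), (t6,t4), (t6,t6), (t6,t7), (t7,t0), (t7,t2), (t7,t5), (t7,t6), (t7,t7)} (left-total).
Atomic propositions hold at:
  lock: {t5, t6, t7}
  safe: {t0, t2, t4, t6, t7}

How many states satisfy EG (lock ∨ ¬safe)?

Sat(¬safe) = {t1, t3, t5}
Sat(lock ∨ ¬safe) = {t1, t3, t5, t6, t7}
EG (lock ∨ ¬safe): greatest fixpoint, start Z0 = {t1, t3, t5, t6, t7}, keep only states in Sat with some successor in Z. Z1 = {t1, t5, t6, t7}; fixed.
Sat(EG (lock ∨ ¬safe)) = {t1, t5, t6, t7}
|Sat(EG (lock ∨ ¬safe))| = |{t1, t5, t6, t7}| = 4.

4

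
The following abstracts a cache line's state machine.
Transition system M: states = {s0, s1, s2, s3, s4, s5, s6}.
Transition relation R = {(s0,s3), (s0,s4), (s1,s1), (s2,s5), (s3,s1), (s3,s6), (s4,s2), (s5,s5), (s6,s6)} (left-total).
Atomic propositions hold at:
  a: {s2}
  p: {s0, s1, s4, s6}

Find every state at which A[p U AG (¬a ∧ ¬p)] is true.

{s5}

Sat(¬a) = {s0, s1, s3, s4, s5, s6}
Sat(¬p) = {s2, s3, s5}
Sat(¬a ∧ ¬p) = {s3, s5}
AG (¬a ∧ ¬p): greatest fixpoint, start Z0 = {s3, s5}, keep only states in Sat with every successor in Z. Z1 = {s5}; fixed.
Sat(AG (¬a ∧ ¬p)) = {s5}
A[p U AG (¬a ∧ ¬p)]: least fixpoint, start Z0 = Sat(AG (¬a ∧ ¬p)) = {s5}, add states in Sat(p) with every successor in Z. Already a fixed point.
Sat(A[p U AG (¬a ∧ ¬p)]) = {s5}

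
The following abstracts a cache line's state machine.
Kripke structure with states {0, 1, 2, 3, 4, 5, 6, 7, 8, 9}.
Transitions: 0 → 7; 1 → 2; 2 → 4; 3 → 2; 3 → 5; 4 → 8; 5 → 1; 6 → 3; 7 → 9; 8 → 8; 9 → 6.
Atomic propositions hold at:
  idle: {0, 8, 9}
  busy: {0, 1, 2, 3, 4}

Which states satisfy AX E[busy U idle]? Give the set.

E[busy U idle]: least fixpoint, start Z0 = Sat(idle) = {0, 8, 9}, add states in Sat(busy) with some successor in Z. Z1 = {0, 4, 8, 9}; Z2 = {0, 2, 4, 8, 9}; Z3 = {0, 1, 2, 3, 4, 8, 9}; fixed.
Sat(E[busy U idle]) = {0, 1, 2, 3, 4, 8, 9}
Sat(AX E[busy U idle]) = {s : every successor in {0, 1, 2, 3, 4, 8, 9}} = {1, 2, 4, 5, 6, 7, 8}

{1, 2, 4, 5, 6, 7, 8}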